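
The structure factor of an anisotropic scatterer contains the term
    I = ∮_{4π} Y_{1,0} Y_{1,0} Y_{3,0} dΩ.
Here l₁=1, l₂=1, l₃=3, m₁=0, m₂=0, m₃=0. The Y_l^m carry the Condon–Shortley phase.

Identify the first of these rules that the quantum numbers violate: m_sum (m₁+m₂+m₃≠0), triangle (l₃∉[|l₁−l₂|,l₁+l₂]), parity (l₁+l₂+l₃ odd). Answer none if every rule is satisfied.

Σmᵢ = 0  ✓
l₃∈[|l₁−l₂|,l₁+l₂]=[0,2], have l₃=3  ✗
Σlᵢ = 5 ⇒ odd

triangle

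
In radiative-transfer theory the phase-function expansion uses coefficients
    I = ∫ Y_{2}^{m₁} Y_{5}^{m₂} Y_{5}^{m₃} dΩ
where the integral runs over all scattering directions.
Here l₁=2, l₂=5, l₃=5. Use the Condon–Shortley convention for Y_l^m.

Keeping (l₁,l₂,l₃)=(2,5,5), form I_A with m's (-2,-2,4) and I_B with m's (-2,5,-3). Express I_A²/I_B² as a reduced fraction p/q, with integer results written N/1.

12/5

l's match ⇒ only the (l;m) 3-j factors differ between A and B.
A: triangle coeff Δ(2,5,5) = 1/38610; Σ_t [2,2]: t=2:+1/20160 = 1/20160; (3j)²=12/715 [(2 5 5; -2 -2 4)], sign=-1
B: triangle coeff Δ(2,5,5) = 1/38610; Σ_t [2,2]: t=2:+1/161280 = 1/161280; (3j)²=1/143 [(2 5 5; -2 5 -3)], sign=+1
I_A²/I_B² = (12/715)/(1/143) = 12/5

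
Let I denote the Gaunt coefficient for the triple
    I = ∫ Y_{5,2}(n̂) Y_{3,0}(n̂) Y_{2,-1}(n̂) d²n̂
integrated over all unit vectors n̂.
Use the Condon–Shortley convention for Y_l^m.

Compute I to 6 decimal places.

Σmᵢ = 1 ≠ 0, so the φ-integral vanishes; I = 0

0.000000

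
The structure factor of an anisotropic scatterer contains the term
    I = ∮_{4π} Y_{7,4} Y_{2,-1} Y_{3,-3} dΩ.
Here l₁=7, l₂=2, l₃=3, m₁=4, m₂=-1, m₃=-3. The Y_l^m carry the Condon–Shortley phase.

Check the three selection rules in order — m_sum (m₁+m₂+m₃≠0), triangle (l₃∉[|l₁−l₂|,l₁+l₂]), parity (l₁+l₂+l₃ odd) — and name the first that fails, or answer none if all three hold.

triangle

m₁+m₂+m₃ = 4 − 1 − 3 = 0  ✓
triangle: |7−2|=5 ≤ l₃=3 ≤ 7+2=9  ✗
parity: l₁+l₂+l₃ = 12 is even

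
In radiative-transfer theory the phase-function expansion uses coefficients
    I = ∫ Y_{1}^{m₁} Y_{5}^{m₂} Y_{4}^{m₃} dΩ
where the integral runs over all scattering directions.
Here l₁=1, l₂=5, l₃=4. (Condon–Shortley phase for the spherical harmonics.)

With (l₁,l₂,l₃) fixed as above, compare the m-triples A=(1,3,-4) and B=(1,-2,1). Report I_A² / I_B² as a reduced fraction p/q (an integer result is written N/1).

Same 1,5,4: normalisation and zero-m 3j drop out of the ratio.
A: Δ: 2! 0! 8! / 11! → 1/495; sum: t=0:+1/80640 = 1/80640; 3j²(1 5 4; 1 3 -4) = Δ·Π!·Σ² = 1/495  (sign +1)
B: Δ: 2! 0! 8! / 11! → 1/495; sum: t=0:+1/1440 = 1/1440; 3j²(1 5 4; 1 -2 1) = Δ·Π!·Σ² = 7/165  (sign -1)
I_A²/I_B² = (1/495)/(7/165) = 1/21

1/21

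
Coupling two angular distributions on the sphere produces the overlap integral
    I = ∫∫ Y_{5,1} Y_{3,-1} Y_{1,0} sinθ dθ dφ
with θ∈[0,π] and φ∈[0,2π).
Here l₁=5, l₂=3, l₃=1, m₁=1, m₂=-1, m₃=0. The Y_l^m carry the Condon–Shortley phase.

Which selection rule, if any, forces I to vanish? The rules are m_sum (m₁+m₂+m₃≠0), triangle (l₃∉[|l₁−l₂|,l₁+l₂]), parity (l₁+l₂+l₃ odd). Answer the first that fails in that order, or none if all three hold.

triangle

Σmᵢ = 0  ✓
l₃∈[|l₁−l₂|,l₁+l₂]=[2,8], have l₃=1  ✗
Σlᵢ = 9 ⇒ odd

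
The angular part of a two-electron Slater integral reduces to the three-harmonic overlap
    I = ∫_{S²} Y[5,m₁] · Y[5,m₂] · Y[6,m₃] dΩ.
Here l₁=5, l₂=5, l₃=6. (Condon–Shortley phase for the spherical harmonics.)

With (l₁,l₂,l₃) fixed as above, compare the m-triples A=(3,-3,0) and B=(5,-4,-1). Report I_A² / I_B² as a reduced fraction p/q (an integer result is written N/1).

841/945

Shared (l₁,l₂,l₃)=(5,5,6): N and (l;000)² cancel in I_A²/I_B².
A: Δ = 4!·6!·6!/17! = 1/28588560; Racah Σ t=0..2: t=0:+1/55296 t=1:−1/86400 t=2:+1/2073600 = 29/4147200; ⇒ 3j(5 5 6; 3 -3 0)² = 841/145860, sgn +1
B: Δ = 4!·6!·6!/17! = 1/28588560; Racah Σ t=0..0: t=0:+1/2073600 = 1/2073600; ⇒ 3j(5 5 6; 5 -4 -1)² = 63/9724, sgn -1
I_A²/I_B² = (841/145860)/(63/9724) = 841/945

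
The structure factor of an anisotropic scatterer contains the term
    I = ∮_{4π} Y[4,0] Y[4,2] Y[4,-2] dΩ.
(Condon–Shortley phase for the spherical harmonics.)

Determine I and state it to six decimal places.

-0.083698

Checks pass: Σm=0; 12 even; l₃=4∈[0,8].
(2·4+1)(2·4+1)(2·4+1) = 729
Δ: 4! 4! 4! / 13! → 1/450450
sum: t=0:+1/13824 t=1:−1/216 t=2:+1/64 t=3:−1/216 t=4:+1/13824 = 5/768
3j²(4 4 4; 0 0 0) = Δ·Π!·Σ² = 18/1001  (sign +1)
sum: t=2:+1/384 t=3:−1/216 t=4:+1/2304 = -11/6912
3j²(4 4 4; 0 2 -2) = Δ·Π!·Σ² = 11/1638  (sign -1)
combine: 4πI² = 729·18/1001·11/1638 = 729/8281
take √, sign -1: I = -0.08369845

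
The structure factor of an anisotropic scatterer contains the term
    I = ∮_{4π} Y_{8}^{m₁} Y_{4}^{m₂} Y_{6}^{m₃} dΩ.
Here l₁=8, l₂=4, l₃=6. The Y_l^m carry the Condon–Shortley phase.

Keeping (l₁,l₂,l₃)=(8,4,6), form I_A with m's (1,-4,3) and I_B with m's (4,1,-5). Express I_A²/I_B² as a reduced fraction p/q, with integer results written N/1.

Shared (l₁,l₂,l₃)=(8,4,6): N and (l;000)² cancel in I_A²/I_B².
A: Δ = 6!·10!·2!/19! = 1/23279256; Racah Σ t=0..0: t=0:+1/43545600 = 1/43545600; ⇒ 3j(8 4 6; 1 -4 3)² = 168/46189, sgn -1
B: Δ = 6!·10!·2!/19! = 1/23279256; Racah Σ t=3..4: t=3:−1/26127360 t=4:+1/174182400 = -17/522547200; ⇒ 3j(8 4 6; 4 1 -5)² = 935/62244, sgn +1
I_A²/I_B² = (168/46189)/(935/62244) = 42336/174845

42336/174845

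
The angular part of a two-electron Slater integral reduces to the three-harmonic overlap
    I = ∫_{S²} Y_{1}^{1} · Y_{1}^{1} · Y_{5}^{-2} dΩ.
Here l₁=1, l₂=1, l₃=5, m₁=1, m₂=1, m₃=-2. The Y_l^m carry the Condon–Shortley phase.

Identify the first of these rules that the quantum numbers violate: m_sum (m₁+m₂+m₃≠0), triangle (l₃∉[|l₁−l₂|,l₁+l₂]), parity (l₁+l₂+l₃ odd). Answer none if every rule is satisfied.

triangle

Σmᵢ = 0  ✓
l₃∈[|l₁−l₂|,l₁+l₂]=[0,2], have l₃=5  ✗
Σlᵢ = 7 ⇒ odd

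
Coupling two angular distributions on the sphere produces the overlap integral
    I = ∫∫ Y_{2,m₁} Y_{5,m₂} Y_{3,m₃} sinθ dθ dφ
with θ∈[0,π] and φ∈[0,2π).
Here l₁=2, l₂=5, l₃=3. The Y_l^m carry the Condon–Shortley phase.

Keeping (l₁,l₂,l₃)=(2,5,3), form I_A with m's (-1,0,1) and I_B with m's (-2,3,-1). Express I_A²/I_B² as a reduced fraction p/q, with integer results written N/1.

5/7

l's match ⇒ only the (l;m) 3-j factors differ between A and B.
A: triangle coeff Δ(2,5,3) = 1/2310; Σ_t [3,3]: t=3:−1/288 = -1/288; (3j)²=5/231 [(2 5 3; -1 0 1)], sign=-1
B: triangle coeff Δ(2,5,3) = 1/2310; Σ_t [4,4]: t=4:+1/1152 = 1/1152; (3j)²=1/33 [(2 5 3; -2 3 -1)], sign=+1
I_A²/I_B² = (5/231)/(1/33) = 5/7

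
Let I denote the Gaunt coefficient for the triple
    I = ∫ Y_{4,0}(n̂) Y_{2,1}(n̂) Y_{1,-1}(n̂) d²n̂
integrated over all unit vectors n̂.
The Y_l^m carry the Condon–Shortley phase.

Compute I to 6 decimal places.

l₃=1 ∉ [2,6] — triangle fails ⇒ I = 0

0.000000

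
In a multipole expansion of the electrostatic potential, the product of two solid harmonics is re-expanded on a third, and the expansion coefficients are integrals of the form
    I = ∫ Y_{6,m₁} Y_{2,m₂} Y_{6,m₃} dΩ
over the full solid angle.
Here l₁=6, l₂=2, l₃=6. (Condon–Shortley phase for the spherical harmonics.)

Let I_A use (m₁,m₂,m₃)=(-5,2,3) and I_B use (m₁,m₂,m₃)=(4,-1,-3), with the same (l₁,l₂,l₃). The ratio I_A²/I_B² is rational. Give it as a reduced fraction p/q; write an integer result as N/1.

Shared (l₁,l₂,l₃)=(6,2,6): N and (l;000)² cancel in I_A²/I_B².
A: Δ = 2!·10!·2!/15! = 1/90090; Racah Σ t=2..2: t=2:+1/1451520 = 1/1451520; ⇒ 3j(6 2 6; -5 2 3)² = 1/91, sgn -1
B: Δ = 2!·10!·2!/15! = 1/90090; Racah Σ t=0..1: t=0:+1/161280 t=1:−1/725760 = 1/207360; ⇒ 3j(6 2 6; 4 -1 -3)² = 7/286, sgn -1
I_A²/I_B² = (1/91)/(7/286) = 22/49

22/49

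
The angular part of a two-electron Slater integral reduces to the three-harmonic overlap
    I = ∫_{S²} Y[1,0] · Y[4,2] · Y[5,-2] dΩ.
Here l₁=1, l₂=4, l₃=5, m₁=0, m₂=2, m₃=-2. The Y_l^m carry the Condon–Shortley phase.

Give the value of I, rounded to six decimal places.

Checks pass: Σm=0; 10 even; l₃=5∈[3,5].
(2·1+1)(2·4+1)(2·5+1) = 297
Δ: 0! 2! 8! / 11! → 1/495
sum: t=0:+1/576 = 1/576
3j²(1 4 5; 0 0 0) = Δ·Π!·Σ² = 5/99  (sign -1)
sum: t=0:+1/1440 = 1/1440
3j²(1 4 5; 0 2 -2) = Δ·Π!·Σ² = 7/165  (sign -1)
combine: 4πI² = 297·5/99·7/165 = 7/11
take √, sign +1: I = 0.22503380

0.225034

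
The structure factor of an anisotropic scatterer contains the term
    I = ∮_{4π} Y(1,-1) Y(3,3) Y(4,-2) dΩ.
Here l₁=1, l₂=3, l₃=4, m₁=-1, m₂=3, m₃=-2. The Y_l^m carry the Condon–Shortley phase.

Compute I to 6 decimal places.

0.061558

Rules hold: Σm=0, L=8 even, 2≤4≤4.
N = 3·7·9 = 189
Δ = 0!·2!·6!/9! = 1/252
Racah Σ t=0..0: t=0:+1/36 = 1/36
⇒ 3j(1 3 4; 0 0 0)² = 4/63, sgn +1
Racah Σ t=0..0: t=0:+1/1440 = 1/1440
⇒ 3j(1 3 4; -1 3 -2)² = 1/252, sgn +1
4πI² = N·(3j₀)²·(3jₘ)² = 1/21
I = +1·√(0.047619/4π) = 0.06155813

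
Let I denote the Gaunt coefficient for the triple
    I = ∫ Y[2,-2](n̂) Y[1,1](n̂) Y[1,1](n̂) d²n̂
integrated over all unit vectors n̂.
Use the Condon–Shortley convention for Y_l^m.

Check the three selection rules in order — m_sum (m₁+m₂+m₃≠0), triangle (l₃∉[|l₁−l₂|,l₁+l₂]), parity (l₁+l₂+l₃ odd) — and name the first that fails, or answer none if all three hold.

none

Σmᵢ = 0  ✓
l₃∈[|l₁−l₂|,l₁+l₂]=[1,3], have l₃=1  ✓
Σlᵢ = 4 ⇒ even  ✓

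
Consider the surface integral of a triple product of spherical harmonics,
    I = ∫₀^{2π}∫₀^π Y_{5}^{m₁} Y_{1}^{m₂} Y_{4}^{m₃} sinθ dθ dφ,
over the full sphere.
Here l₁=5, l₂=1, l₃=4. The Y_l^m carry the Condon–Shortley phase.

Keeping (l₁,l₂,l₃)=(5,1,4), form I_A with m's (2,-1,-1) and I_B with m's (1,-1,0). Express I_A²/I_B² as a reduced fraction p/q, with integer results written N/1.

Shared (l₁,l₂,l₃)=(5,1,4): N and (l;000)² cancel in I_A²/I_B².
A: Δ = 2!·8!·0!/11! = 1/495; Racah Σ t=0..0: t=0:+1/1440 = 1/1440; ⇒ 3j(5 1 4; 2 -1 -1)² = 7/165, sgn -1
B: Δ = 2!·8!·0!/11! = 1/495; Racah Σ t=0..0: t=0:+1/1152 = 1/1152; ⇒ 3j(5 1 4; 1 -1 0)² = 1/33, sgn +1
I_A²/I_B² = (7/165)/(1/33) = 7/5

7/5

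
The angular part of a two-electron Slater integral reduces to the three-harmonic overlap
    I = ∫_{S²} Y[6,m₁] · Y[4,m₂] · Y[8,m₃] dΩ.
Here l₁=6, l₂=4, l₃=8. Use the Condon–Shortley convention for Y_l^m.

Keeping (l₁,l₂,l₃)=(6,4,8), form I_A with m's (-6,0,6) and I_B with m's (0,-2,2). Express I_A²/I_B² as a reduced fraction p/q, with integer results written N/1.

1573/32

Shared (l₁,l₂,l₃)=(6,4,8): N and (l;000)² cancel in I_A²/I_B².
A: Δ = 2!·10!·6!/19! = 1/23279256; Racah Σ t=2..2: t=2:+1/348364800 = 1/348364800; ⇒ 3j(6 4 8; -6 0 6)² = 11/646, sgn +1
B: Δ = 2!·10!·6!/19! = 1/23279256; Racah Σ t=0..2: t=0:+1/1658880 t=1:−1/1728000 t=2:+1/24883200 = 1/15552000; ⇒ 3j(6 4 8; 0 -2 2)² = 16/46189, sgn +1
I_A²/I_B² = (11/646)/(16/46189) = 1573/32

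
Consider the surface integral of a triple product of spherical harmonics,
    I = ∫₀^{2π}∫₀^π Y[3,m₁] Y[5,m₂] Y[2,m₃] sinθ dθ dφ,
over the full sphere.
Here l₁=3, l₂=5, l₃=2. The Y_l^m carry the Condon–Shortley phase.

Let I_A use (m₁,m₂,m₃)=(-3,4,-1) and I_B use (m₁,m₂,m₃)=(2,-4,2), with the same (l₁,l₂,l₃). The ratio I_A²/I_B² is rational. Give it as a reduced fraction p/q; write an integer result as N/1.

Shared (l₁,l₂,l₃)=(3,5,2): N and (l;000)² cancel in I_A²/I_B².
A: Δ = 6!·0!·4!/11! = 1/2310; Racah Σ t=6..6: t=6:+1/4320 = 1/4320; ⇒ 3j(3 5 2; -3 4 -1)² = 2/55, sgn -1
B: Δ = 6!·0!·4!/11! = 1/2310; Racah Σ t=1..1: t=1:−1/2880 = -1/2880; ⇒ 3j(3 5 2; 2 -4 2)² = 3/55, sgn -1
I_A²/I_B² = (2/55)/(3/55) = 2/3

2/3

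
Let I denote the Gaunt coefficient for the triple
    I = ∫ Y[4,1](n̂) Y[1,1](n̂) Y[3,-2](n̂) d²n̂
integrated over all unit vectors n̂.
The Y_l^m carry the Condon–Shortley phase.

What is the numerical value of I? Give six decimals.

-0.106622

m-sum 0 ✓  L=8 even ✓  3≤3≤5 ✓
Π(2lᵢ+1) = 9×3×7 = 189
triangle coeff Δ(4,1,3) = 1/252
Σ_t [1,1]: t=1:−1/36 = -1/36
(3j)²=4/63 [(4 1 3; 0 0 0)], sign=+1
Σ_t [2,2]: t=2:+1/240 = 1/240
(3j)²=1/84 [(4 1 3; 1 1 -2)], sign=-1
⇒ 4πI² = 1/7
I = (-1)√(1/7/(4π)) = -0.10662181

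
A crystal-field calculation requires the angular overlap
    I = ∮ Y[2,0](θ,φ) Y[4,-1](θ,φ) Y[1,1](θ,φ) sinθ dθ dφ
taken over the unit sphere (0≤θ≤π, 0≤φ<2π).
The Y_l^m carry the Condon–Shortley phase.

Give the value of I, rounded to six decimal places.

triangle: need 2≤l₃≤6, have 1; I=0

0.000000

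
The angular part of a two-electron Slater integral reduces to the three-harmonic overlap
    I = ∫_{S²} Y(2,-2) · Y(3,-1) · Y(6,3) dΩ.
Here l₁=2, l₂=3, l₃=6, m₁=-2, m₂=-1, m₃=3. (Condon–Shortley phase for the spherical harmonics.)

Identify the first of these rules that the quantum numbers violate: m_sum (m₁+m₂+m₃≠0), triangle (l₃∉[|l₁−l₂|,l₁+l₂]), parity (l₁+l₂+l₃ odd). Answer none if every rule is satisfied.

m₁+m₂+m₃ = -2 − 1 + 3 = 0  ✓
triangle: |2−3|=1 ≤ l₃=6 ≤ 2+3=5  ✗
parity: l₁+l₂+l₃ = 11 is odd

triangle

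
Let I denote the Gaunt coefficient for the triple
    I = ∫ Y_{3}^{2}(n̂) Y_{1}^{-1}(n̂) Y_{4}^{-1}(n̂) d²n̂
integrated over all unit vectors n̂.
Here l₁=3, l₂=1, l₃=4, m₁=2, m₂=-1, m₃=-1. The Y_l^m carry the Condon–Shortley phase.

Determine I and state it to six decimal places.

m-sum 0 ✓  L=8 even ✓  2≤4≤4 ✓
Π(2lᵢ+1) = 7×3×9 = 189
triangle coeff Δ(3,1,4) = 1/252
Σ_t [0,0]: t=0:+1/36 = 1/36
(3j)²=4/63 [(3 1 4; 0 0 0)], sign=+1
Σ_t [0,0]: t=0:+1/240 = 1/240
(3j)²=1/84 [(3 1 4; 2 -1 -1)], sign=-1
⇒ 4πI² = 1/7
I = (-1)√(1/7/(4π)) = -0.10662181

-0.106622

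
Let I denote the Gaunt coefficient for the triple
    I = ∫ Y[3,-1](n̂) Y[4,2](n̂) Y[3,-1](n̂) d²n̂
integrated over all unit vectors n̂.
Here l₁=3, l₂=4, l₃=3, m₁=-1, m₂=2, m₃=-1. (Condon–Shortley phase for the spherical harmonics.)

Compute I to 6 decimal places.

0.162193

Checks pass: Σm=0; 10 even; l₃=3∈[1,7].
(2·3+1)(2·4+1)(2·3+1) = 441
Δ: 4! 2! 4! / 11! → 1/34650
sum: t=1:−1/72 t=2:+1/16 t=3:−1/72 = 5/144
3j²(3 4 3; 0 0 0) = Δ·Π!·Σ² = 2/77  (sign -1)
sum: t=2:+1/192 t=3:−1/36 t=4:+1/192 = -5/288
3j²(3 4 3; -1 2 -1) = Δ·Π!·Σ² = 20/693  (sign -1)
combine: 4πI² = 441·2/77·20/693 = 40/121
take √, sign +1: I = 0.16219310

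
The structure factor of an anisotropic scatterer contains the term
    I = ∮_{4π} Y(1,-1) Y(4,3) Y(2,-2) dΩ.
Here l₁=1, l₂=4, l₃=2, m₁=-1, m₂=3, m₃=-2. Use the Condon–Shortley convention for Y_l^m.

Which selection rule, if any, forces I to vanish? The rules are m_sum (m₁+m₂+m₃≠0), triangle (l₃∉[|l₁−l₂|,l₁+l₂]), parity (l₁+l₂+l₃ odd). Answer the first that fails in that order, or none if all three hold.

Σmᵢ = 0  ✓
l₃∈[|l₁−l₂|,l₁+l₂]=[3,5], have l₃=2  ✗
Σlᵢ = 7 ⇒ odd

triangle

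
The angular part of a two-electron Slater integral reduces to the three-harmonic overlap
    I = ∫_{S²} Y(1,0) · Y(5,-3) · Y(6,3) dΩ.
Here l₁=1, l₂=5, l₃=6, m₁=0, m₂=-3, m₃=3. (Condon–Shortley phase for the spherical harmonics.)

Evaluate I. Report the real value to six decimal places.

-0.212310

Checks pass: Σm=0; 12 even; l₃=6∈[4,6].
(2·1+1)(2·5+1)(2·6+1) = 429
Δ: 0! 2! 10! / 13! → 1/858
sum: t=0:+1/14400 = 1/14400
3j²(1 5 6; 0 0 0) = Δ·Π!·Σ² = 6/143  (sign +1)
sum: t=0:+1/80640 = 1/80640
3j²(1 5 6; 0 -3 3) = Δ·Π!·Σ² = 9/286  (sign -1)
combine: 4πI² = 429·6/143·9/286 = 81/143
take √, sign -1: I = -0.21230956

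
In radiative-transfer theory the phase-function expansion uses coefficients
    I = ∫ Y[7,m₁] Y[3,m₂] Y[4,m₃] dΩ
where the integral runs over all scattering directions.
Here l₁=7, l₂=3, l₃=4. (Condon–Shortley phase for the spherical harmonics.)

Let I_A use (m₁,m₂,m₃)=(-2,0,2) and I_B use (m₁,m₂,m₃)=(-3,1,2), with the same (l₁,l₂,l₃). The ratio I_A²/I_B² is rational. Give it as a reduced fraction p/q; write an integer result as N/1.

2/3

l's match ⇒ only the (l;m) 3-j factors differ between A and B.
A: triangle coeff Δ(7,3,4) = 1/45045; Σ_t [3,3]: t=3:−1/51840 = -1/51840; (3j)²=8/429 [(7 3 4; -2 0 2)], sign=-1
B: triangle coeff Δ(7,3,4) = 1/45045; Σ_t [4,4]: t=4:+1/69120 = 1/69120; (3j)²=4/143 [(7 3 4; -3 1 2)], sign=+1
I_A²/I_B² = (8/429)/(4/143) = 2/3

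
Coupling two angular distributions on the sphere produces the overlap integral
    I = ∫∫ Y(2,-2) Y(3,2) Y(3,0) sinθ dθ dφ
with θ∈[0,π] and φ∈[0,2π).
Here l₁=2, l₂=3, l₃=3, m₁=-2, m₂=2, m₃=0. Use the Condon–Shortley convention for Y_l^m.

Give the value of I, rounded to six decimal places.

m-sum 0 ✓  L=8 even ✓  1≤3≤5 ✓
Π(2lᵢ+1) = 5×7×7 = 245
triangle coeff Δ(2,3,3) = 1/3780
Σ_t [0,2]: t=0:+1/24 t=1:−1/4 t=2:+1/24 = -1/6
(3j)²=4/105 [(2 3 3; 0 0 0)], sign=+1
Σ_t [2,2]: t=2:+1/24 = 1/24
(3j)²=1/21 [(2 3 3; -2 2 0)], sign=-1
⇒ 4πI² = 4/9
I = (-1)√(4/9/(4π)) = -0.18806319

-0.188063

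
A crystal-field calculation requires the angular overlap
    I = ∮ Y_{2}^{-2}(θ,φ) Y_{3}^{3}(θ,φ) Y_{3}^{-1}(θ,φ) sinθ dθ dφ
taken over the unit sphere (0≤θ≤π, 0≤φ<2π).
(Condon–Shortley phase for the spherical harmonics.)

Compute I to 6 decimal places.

Checks pass: Σm=0; 8 even; l₃=3∈[1,5].
(2·2+1)(2·3+1)(2·3+1) = 245
Δ: 2! 2! 4! / 9! → 1/3780
sum: t=0:+1/24 t=1:−1/4 t=2:+1/24 = -1/6
3j²(2 3 3; 0 0 0) = Δ·Π!·Σ² = 4/105  (sign +1)
sum: t=2:+1/96 = 1/96
3j²(2 3 3; -2 3 -1) = Δ·Π!·Σ² = 1/42  (sign +1)
combine: 4πI² = 245·4/105·1/42 = 2/9
take √, sign +1: I = 0.13298076

0.132981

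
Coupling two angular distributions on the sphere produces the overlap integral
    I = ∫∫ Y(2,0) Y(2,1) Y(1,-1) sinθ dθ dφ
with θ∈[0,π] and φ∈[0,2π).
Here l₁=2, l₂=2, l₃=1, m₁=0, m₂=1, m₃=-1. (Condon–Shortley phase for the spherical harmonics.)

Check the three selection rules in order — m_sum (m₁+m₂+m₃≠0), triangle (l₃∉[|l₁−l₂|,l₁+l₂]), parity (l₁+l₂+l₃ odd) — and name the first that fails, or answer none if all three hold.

Σmᵢ = 0  ✓
l₃∈[|l₁−l₂|,l₁+l₂]=[0,4], have l₃=1  ✓
Σlᵢ = 5 ⇒ odd  ✗

parity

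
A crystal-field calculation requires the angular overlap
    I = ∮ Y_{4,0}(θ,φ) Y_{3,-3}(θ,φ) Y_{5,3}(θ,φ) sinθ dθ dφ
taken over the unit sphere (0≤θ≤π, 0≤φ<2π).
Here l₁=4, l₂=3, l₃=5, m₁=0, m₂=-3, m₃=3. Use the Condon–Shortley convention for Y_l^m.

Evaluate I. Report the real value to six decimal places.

Rules hold: Σm=0, L=12 even, 1≤5≤7.
N = 9·7·11 = 693
Δ = 2!·6!·4!/13! = 1/180180
Racah Σ t=0..2: t=0:+1/576 t=1:−1/144 t=2:+1/576 = -1/288
⇒ 3j(4 3 5; 0 0 0)² = 20/1001, sgn +1
Racah Σ t=0..0: t=0:+1/2304 = 1/2304
⇒ 3j(4 3 5; 0 -3 3)² = 5/143, sgn +1
4πI² = N·(3j₀)²·(3jₘ)² = 900/1859
I = +1·√(0.484131/4π) = 0.19628026

0.196280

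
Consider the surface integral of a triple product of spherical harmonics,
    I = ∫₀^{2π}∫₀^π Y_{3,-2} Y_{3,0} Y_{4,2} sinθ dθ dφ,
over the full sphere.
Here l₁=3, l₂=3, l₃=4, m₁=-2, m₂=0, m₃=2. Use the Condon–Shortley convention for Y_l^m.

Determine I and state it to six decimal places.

Checks pass: Σm=0; 10 even; l₃=4∈[0,6].
(2·3+1)(2·3+1)(2·4+1) = 441
Δ: 2! 4! 4! / 11! → 1/34650
sum: t=0:+1/72 t=1:−1/16 t=2:+1/72 = -5/144
3j²(3 3 4; 0 0 0) = Δ·Π!·Σ² = 2/77  (sign -1)
sum: t=1:−1/96 t=2:+1/72 = 1/288
3j²(3 3 4; -2 0 2) = Δ·Π!·Σ² = 1/462  (sign +1)
combine: 4πI² = 441·2/77·1/462 = 3/121
take √, sign -1: I = -0.04441841

-0.044418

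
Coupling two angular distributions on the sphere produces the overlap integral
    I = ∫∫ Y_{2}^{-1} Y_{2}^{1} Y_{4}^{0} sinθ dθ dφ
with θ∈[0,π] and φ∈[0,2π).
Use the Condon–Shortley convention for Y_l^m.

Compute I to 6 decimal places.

0.161197

Checks pass: Σm=0; 8 even; l₃=4∈[0,4].
(2·2+1)(2·2+1)(2·4+1) = 225
Δ: 0! 4! 4! / 9! → 1/630
sum: t=0:+1/16 = 1/16
3j²(2 2 4; 0 0 0) = Δ·Π!·Σ² = 2/35  (sign +1)
sum: t=0:+1/36 = 1/36
3j²(2 2 4; -1 1 0) = Δ·Π!·Σ² = 8/315  (sign +1)
combine: 4πI² = 225·2/35·8/315 = 16/49
take √, sign +1: I = 0.16119702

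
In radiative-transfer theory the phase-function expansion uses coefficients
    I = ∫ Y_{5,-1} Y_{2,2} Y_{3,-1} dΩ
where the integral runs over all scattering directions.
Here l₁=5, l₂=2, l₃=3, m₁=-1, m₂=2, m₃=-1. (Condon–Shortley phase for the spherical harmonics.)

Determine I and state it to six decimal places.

Rules hold: Σm=0, L=10 even, 3≤3≤7.
N = 11·5·7 = 385
Δ = 4!·6!·0!/11! = 1/2310
Racah Σ t=2..2: t=2:+1/144 = 1/144
⇒ 3j(5 2 3; 0 0 0)² = 10/231, sgn -1
Racah Σ t=4..4: t=4:+1/1152 = 1/1152
⇒ 3j(5 2 3; -1 2 -1)² = 1/154, sgn +1
4πI² = N·(3j₀)²·(3jₘ)² = 25/231
I = -1·√(0.108225/4π) = -0.09280237

-0.092802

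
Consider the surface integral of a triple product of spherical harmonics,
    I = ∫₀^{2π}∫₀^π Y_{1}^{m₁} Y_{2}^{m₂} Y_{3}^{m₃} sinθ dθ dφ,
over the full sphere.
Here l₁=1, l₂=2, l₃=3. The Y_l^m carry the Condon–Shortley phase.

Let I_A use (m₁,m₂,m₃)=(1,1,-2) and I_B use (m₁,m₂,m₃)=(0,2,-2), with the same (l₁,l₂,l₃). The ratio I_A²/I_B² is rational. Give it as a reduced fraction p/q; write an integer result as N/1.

Shared (l₁,l₂,l₃)=(1,2,3): N and (l;000)² cancel in I_A²/I_B².
A: Δ = 0!·2!·4!/7! = 1/105; Racah Σ t=0..0: t=0:+1/12 = 1/12; ⇒ 3j(1 2 3; 1 1 -2)² = 2/21, sgn -1
B: Δ = 0!·2!·4!/7! = 1/105; Racah Σ t=0..0: t=0:+1/24 = 1/24; ⇒ 3j(1 2 3; 0 2 -2)² = 1/21, sgn -1
I_A²/I_B² = (2/21)/(1/21) = 2/1

2/1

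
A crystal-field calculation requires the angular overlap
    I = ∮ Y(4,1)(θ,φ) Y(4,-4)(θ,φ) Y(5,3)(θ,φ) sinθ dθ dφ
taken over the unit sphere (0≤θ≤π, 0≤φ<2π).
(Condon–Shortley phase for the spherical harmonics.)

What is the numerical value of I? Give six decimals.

0.000000

l₁+l₂+l₃=13 is odd: 3j(l;000)=0 ⇒ I=0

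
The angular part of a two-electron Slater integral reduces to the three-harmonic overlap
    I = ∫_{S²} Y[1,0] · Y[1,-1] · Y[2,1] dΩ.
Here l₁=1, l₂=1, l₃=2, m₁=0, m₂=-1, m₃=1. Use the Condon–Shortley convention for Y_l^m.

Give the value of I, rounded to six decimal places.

Checks pass: Σm=0; 4 even; l₃=2∈[0,2].
(2·1+1)(2·1+1)(2·2+1) = 45
Δ: 0! 2! 2! / 5! → 1/30
sum: t=0:+1/1 = 1/1
3j²(1 1 2; 0 0 0) = Δ·Π!·Σ² = 2/15  (sign +1)
sum: t=0:+1/2 = 1/2
3j²(1 1 2; 0 -1 1) = Δ·Π!·Σ² = 1/10  (sign -1)
combine: 4πI² = 45·2/15·1/10 = 3/5
take √, sign -1: I = -0.21850969

-0.218510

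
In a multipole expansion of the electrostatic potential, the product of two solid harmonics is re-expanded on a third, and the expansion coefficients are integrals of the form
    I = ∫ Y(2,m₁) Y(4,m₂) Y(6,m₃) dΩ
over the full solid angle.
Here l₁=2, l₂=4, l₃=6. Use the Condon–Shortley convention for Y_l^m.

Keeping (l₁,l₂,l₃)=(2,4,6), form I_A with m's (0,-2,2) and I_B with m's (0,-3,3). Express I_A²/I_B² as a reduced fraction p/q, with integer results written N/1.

14/9

l's match ⇒ only the (l;m) 3-j factors differ between A and B.
A: triangle coeff Δ(2,4,6) = 1/6435; Σ_t [0,0]: t=0:+1/5760 = 1/5760; (3j)²=56/2145 [(2 4 6; 0 -2 2)], sign=+1
B: triangle coeff Δ(2,4,6) = 1/6435; Σ_t [0,0]: t=0:+1/20160 = 1/20160; (3j)²=12/715 [(2 4 6; 0 -3 3)], sign=-1
I_A²/I_B² = (56/2145)/(12/715) = 14/9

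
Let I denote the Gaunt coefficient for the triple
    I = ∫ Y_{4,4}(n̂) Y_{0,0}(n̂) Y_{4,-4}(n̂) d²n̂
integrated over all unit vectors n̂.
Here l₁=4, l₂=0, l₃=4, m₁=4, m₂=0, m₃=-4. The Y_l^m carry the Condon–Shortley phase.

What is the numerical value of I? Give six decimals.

0.282095

m-sum 0 ✓  L=8 even ✓  4≤4≤4 ✓
Π(2lᵢ+1) = 9×1×9 = 81
triangle coeff Δ(4,0,4) = 1/9
Σ_t [0,0]: t=0:+1/576 = 1/576
(3j)²=1/9 [(4 0 4; 0 0 0)], sign=+1
Σ_t [0,0]: t=0:+1/40320 = 1/40320
(3j)²=1/9 [(4 0 4; 4 0 -4)], sign=+1
⇒ 4πI² = 1/1
I = (+1)√(1/1/(4π)) = 0.28209479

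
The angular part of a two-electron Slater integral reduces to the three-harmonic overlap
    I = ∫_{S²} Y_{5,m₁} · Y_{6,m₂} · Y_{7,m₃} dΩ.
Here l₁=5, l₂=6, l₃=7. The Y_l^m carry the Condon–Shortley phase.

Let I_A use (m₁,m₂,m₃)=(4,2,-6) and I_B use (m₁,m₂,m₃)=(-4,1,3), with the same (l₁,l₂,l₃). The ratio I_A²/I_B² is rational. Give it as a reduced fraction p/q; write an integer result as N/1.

Same 5,6,7: normalisation and zero-m 3j drop out of the ratio.
A: Δ: 4! 6! 8! / 19! → 1/174594420; sum: t=0:+1/116121600 t=1:−1/21772800 = -13/348364800; 3j²(5 6 7; 4 2 -6) = Δ·Π!·Σ² = 169/9690  (sign +1)
B: Δ: 4! 6! 8! / 19! → 1/174594420; sum: t=3:−1/2488320 t=4:+1/2073600 = 1/12441600; 3j²(5 6 7; -4 1 3) = Δ·Π!·Σ² = 98/138567  (sign +1)
I_A²/I_B² = (169/9690)/(98/138567) = 24167/980

24167/980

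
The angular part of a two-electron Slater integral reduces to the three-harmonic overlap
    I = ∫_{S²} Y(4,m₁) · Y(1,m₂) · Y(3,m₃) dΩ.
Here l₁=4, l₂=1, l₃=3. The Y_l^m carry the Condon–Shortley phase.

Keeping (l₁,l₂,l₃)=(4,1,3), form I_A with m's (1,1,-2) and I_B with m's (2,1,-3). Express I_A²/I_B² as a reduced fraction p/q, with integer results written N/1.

3/1

l's match ⇒ only the (l;m) 3-j factors differ between A and B.
A: triangle coeff Δ(4,1,3) = 1/252; Σ_t [2,2]: t=2:+1/240 = 1/240; (3j)²=1/84 [(4 1 3; 1 1 -2)], sign=-1
B: triangle coeff Δ(4,1,3) = 1/252; Σ_t [2,2]: t=2:+1/1440 = 1/1440; (3j)²=1/252 [(4 1 3; 2 1 -3)], sign=+1
I_A²/I_B² = (1/84)/(1/252) = 3/1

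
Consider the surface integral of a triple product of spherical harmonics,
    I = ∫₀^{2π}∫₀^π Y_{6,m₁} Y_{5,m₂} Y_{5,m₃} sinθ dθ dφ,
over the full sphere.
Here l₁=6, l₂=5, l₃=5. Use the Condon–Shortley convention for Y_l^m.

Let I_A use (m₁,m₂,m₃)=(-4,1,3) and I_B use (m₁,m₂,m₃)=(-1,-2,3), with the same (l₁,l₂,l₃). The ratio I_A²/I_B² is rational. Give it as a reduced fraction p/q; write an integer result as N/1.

Same 6,5,5: normalisation and zero-m 3j drop out of the ratio.
A: Δ: 6! 6! 4! / 17! → 1/28588560; sum: t=4:+1/138240 t=5:−1/86400 t=6:+1/829440 = -13/4147200; 3j²(6 5 5; -4 1 3) = Δ·Π!·Σ² = 13/3740  (sign -1)
B: Δ: 6! 6! 4! / 17! → 1/28588560; sum: t=1:−1/345600 t=2:+1/34560 t=3:−1/41472 = 1/518400; 3j²(6 5 5; -1 -2 3) = Δ·Π!·Σ² = 7/36465  (sign +1)
I_A²/I_B² = (13/3740)/(7/36465) = 507/28

507/28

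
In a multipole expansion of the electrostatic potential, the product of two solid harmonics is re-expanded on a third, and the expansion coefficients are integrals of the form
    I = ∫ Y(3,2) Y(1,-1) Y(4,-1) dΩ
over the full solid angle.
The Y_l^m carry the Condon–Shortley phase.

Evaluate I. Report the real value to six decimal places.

-0.106622

Checks pass: Σm=0; 8 even; l₃=4∈[2,4].
(2·3+1)(2·1+1)(2·4+1) = 189
Δ: 0! 6! 2! / 9! → 1/252
sum: t=0:+1/36 = 1/36
3j²(3 1 4; 0 0 0) = Δ·Π!·Σ² = 4/63  (sign +1)
sum: t=0:+1/240 = 1/240
3j²(3 1 4; 2 -1 -1) = Δ·Π!·Σ² = 1/84  (sign -1)
combine: 4πI² = 189·4/63·1/84 = 1/7
take √, sign -1: I = -0.10662181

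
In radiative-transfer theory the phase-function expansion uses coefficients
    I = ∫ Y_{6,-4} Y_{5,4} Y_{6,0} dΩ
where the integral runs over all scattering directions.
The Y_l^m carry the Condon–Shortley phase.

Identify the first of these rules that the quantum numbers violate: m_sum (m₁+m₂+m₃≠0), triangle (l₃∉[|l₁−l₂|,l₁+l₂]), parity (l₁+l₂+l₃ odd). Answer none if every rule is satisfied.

azimuthal sum: -4 + 4 + 0 = 0  ✓
1 ≤ 6 ≤ 11 (triangle on l)  ✓
L = 6 + 5 + 6 = 17 (odd)  ✗

parity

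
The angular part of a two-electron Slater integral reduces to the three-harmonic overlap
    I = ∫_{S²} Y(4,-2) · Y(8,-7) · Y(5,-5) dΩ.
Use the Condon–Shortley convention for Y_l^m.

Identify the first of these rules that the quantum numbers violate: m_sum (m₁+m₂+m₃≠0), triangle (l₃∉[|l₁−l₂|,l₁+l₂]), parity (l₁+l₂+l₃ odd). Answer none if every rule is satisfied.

m_sum

azimuthal sum: -2 − 7 − 5 = -14  ✗
4 ≤ 5 ≤ 12 (triangle on l)
L = 4 + 8 + 5 = 17 (odd)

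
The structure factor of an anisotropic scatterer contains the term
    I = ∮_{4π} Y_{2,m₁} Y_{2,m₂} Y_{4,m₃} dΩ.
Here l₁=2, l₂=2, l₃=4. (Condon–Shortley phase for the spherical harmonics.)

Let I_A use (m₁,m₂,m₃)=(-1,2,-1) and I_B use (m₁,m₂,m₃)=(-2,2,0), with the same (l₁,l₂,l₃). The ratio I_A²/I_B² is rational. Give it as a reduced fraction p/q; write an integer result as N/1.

5/1

l's match ⇒ only the (l;m) 3-j factors differ between A and B.
A: triangle coeff Δ(2,2,4) = 1/630; Σ_t [0,0]: t=0:+1/144 = 1/144; (3j)²=1/126 [(2 2 4; -1 2 -1)], sign=-1
B: triangle coeff Δ(2,2,4) = 1/630; Σ_t [0,0]: t=0:+1/576 = 1/576; (3j)²=1/630 [(2 2 4; -2 2 0)], sign=+1
I_A²/I_B² = (1/126)/(1/630) = 5/1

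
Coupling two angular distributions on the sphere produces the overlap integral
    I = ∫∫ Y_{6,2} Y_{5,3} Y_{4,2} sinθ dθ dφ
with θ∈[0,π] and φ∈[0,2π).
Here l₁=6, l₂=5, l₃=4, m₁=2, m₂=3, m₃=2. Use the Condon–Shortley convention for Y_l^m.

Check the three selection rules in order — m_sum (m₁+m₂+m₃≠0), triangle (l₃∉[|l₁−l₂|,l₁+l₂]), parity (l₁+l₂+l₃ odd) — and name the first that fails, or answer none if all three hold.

m_sum

m₁+m₂+m₃ = 2 + 3 + 2 = 7  ✗
triangle: |6−5|=1 ≤ l₃=4 ≤ 6+5=11
parity: l₁+l₂+l₃ = 15 is odd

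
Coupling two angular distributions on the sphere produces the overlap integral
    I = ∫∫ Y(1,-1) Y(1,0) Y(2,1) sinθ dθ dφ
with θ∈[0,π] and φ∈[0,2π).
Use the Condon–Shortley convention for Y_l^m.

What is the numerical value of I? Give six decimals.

-0.218510

Checks pass: Σm=0; 4 even; l₃=2∈[0,2].
(2·1+1)(2·1+1)(2·2+1) = 45
Δ: 0! 2! 2! / 5! → 1/30
sum: t=0:+1/1 = 1/1
3j²(1 1 2; 0 0 0) = Δ·Π!·Σ² = 2/15  (sign +1)
sum: t=0:+1/2 = 1/2
3j²(1 1 2; -1 0 1) = Δ·Π!·Σ² = 1/10  (sign -1)
combine: 4πI² = 45·2/15·1/10 = 3/5
take √, sign -1: I = -0.21850969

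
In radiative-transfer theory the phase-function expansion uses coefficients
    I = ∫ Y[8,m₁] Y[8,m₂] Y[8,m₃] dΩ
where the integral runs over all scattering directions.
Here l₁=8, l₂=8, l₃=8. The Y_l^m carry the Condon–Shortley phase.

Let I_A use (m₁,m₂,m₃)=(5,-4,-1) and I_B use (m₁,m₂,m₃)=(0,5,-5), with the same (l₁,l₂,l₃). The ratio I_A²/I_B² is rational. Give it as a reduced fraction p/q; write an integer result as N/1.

18/13

Shared (l₁,l₂,l₃)=(8,8,8): N and (l;000)² cancel in I_A²/I_B².
A: Δ = 8!·8!·8!/25! = 1/236637794250; Racah Σ t=0..3: t=0:+1/16721510400 t=1:−1/5225472000 t=2:+1/10450944000 t=3:−1/146313216000 = -1/23410114560; ⇒ 3j(8 8 8; 5 -4 -1)² = 45/7429, sgn +1
B: Δ = 8!·8!·8!/25! = 1/236637794250; Racah Σ t=5..8: t=5:−1/20901888000 t=6:+1/10450944000 t=7:−1/36578304000 t=8:+1/1170505728000 = 1/46820229120; ⇒ 3j(8 8 8; 0 5 -5)² = 65/14858, sgn -1
I_A²/I_B² = (45/7429)/(65/14858) = 18/13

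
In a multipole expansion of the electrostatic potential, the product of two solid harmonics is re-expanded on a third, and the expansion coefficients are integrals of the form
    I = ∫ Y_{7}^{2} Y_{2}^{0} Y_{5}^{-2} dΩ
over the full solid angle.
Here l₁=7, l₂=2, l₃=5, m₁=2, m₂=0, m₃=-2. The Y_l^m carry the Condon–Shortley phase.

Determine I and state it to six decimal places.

Checks pass: Σm=0; 14 even; l₃=5∈[5,9].
(2·7+1)(2·2+1)(2·5+1) = 825
Δ: 4! 10! 0! / 15! → 1/15015
sum: t=2:+1/57600 = 1/57600
3j²(7 2 5; 0 0 0) = Δ·Π!·Σ² = 21/715  (sign -1)
sum: t=2:+1/120960 = 1/120960
3j²(7 2 5; 2 0 -2) = Δ·Π!·Σ² = 24/1001  (sign -1)
combine: 4πI² = 825·21/715·24/1001 = 1080/1859
take √, sign +1: I = 0.21501425

0.215014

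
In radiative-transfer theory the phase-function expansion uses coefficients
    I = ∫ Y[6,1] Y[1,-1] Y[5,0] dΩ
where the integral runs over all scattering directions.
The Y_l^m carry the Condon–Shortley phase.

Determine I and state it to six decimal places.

-0.187239

Checks pass: Σm=0; 12 even; l₃=5∈[5,7].
(2·6+1)(2·1+1)(2·5+1) = 429
Δ: 2! 10! 0! / 13! → 1/858
sum: t=1:−1/14400 = -1/14400
3j²(6 1 5; 0 0 0) = Δ·Π!·Σ² = 6/143  (sign +1)
sum: t=0:+1/28800 = 1/28800
3j²(6 1 5; 1 -1 0) = Δ·Π!·Σ² = 7/286  (sign -1)
combine: 4πI² = 429·6/143·7/286 = 63/143
take √, sign -1: I = -0.18723944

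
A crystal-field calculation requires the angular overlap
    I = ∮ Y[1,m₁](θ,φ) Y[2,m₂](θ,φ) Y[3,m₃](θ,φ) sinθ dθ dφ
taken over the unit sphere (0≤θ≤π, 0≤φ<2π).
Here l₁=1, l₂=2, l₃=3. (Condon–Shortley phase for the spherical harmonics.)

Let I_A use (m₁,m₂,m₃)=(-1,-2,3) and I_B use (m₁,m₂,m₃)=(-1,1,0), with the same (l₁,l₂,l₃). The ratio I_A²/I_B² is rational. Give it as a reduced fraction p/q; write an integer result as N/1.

l's match ⇒ only the (l;m) 3-j factors differ between A and B.
A: triangle coeff Δ(1,2,3) = 1/105; Σ_t [0,0]: t=0:+1/48 = 1/48; (3j)²=1/7 [(1 2 3; -1 -2 3)], sign=+1
B: triangle coeff Δ(1,2,3) = 1/105; Σ_t [0,0]: t=0:+1/12 = 1/12; (3j)²=1/35 [(1 2 3; -1 1 0)], sign=-1
I_A²/I_B² = (1/7)/(1/35) = 5/1

5/1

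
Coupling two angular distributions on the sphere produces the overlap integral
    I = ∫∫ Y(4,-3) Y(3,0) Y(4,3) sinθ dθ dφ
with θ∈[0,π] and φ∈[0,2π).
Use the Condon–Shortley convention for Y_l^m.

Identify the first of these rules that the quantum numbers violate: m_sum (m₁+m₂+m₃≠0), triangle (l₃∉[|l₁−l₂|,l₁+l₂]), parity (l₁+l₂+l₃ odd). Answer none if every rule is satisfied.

parity

Σmᵢ = 0  ✓
l₃∈[|l₁−l₂|,l₁+l₂]=[1,7], have l₃=4  ✓
Σlᵢ = 11 ⇒ odd  ✗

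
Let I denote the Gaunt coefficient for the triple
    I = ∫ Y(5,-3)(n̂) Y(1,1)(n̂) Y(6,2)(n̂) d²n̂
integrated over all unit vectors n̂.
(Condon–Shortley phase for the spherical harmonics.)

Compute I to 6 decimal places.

Checks pass: Σm=0; 12 even; l₃=6∈[4,6].
(2·5+1)(2·1+1)(2·6+1) = 429
Δ: 0! 10! 2! / 13! → 1/858
sum: t=0:+1/14400 = 1/14400
3j²(5 1 6; 0 0 0) = Δ·Π!·Σ² = 6/143  (sign +1)
sum: t=0:+1/161280 = 1/161280
3j²(5 1 6; -3 1 2) = Δ·Π!·Σ² = 1/143  (sign +1)
combine: 4πI² = 429·6/143·1/143 = 18/143
take √, sign +1: I = 0.10008369

0.100084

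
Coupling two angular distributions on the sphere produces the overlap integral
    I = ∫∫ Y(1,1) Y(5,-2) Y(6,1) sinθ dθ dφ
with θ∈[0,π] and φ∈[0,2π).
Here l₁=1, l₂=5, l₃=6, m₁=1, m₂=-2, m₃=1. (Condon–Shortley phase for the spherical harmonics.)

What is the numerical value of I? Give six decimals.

m-sum 0 ✓  L=12 even ✓  4≤6≤6 ✓
Π(2lᵢ+1) = 3×11×13 = 429
triangle coeff Δ(1,5,6) = 1/858
Σ_t [0,0]: t=0:+1/14400 = 1/14400
(3j)²=6/143 [(1 5 6; 0 0 0)], sign=+1
Σ_t [0,0]: t=0:+1/60480 = 1/60480
(3j)²=5/429 [(1 5 6; 1 -2 1)], sign=-1
⇒ 4πI² = 30/143
I = (-1)√(30/143/(4π)) = -0.12920749

-0.129207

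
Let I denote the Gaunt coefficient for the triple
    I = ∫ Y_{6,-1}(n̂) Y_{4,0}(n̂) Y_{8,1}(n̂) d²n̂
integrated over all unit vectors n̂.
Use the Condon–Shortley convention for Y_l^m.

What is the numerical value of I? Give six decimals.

Rules hold: Σm=0, L=18 even, 2≤8≤10.
N = 13·9·17 = 1989
Δ = 2!·10!·6!/19! = 1/23279256
Racah Σ t=0..2: t=0:+1/1658880 t=1:−1/518400 t=2:+1/1658880 = -1/1382400
⇒ 3j(6 4 8; 0 0 0)² = 504/46189, sgn -1
Racah Σ t=0..2: t=0:+1/2903040 t=1:−1/622080 t=2:+1/1382400 = -47/87091200
⇒ 3j(6 4 8; -1 0 1)² = 2209/277134, sgn +1
4πI² = N·(3j₀)²·(3jₘ)² = 1670004/9653501
I = -1·√(0.172995/4π) = -0.11733063

-0.117331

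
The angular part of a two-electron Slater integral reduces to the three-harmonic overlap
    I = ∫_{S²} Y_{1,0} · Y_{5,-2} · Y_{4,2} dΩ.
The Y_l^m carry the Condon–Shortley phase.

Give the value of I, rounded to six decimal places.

0.225034

Rules hold: Σm=0, L=10 even, 4≤4≤6.
N = 3·11·9 = 297
Δ = 2!·0!·8!/11! = 1/495
Racah Σ t=1..1: t=1:−1/576 = -1/576
⇒ 3j(1 5 4; 0 0 0)² = 5/99, sgn -1
Racah Σ t=1..1: t=1:−1/1440 = -1/1440
⇒ 3j(1 5 4; 0 -2 2)² = 7/165, sgn -1
4πI² = N·(3j₀)²·(3jₘ)² = 7/11
I = +1·√(0.636364/4π) = 0.22503380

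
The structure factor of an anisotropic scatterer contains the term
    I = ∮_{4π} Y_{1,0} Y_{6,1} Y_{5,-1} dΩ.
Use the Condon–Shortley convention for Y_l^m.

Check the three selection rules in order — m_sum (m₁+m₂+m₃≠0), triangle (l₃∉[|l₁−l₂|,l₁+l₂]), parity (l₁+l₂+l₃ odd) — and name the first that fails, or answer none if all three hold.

none

azimuthal sum: 0 + 1 − 1 = 0  ✓
5 ≤ 5 ≤ 7 (triangle on l)  ✓
L = 1 + 6 + 5 = 12 (even)  ✓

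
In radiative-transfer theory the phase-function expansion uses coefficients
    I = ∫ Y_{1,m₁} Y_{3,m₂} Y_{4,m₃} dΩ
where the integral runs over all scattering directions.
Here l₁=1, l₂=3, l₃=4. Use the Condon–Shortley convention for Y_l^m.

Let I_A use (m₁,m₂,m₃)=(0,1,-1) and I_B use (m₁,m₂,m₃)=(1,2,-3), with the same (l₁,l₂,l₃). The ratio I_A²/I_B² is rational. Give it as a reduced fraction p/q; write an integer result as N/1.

l's match ⇒ only the (l;m) 3-j factors differ between A and B.
A: triangle coeff Δ(1,3,4) = 1/252; Σ_t [0,0]: t=0:+1/48 = 1/48; (3j)²=5/84 [(1 3 4; 0 1 -1)], sign=-1
B: triangle coeff Δ(1,3,4) = 1/252; Σ_t [0,0]: t=0:+1/240 = 1/240; (3j)²=1/12 [(1 3 4; 1 2 -3)], sign=-1
I_A²/I_B² = (5/84)/(1/12) = 5/7

5/7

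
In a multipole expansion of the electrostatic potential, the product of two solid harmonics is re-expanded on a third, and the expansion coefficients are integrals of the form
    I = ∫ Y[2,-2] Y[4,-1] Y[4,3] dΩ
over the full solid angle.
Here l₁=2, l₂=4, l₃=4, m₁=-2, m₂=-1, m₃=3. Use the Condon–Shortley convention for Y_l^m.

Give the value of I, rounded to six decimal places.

0.159270

Checks pass: Σm=0; 10 even; l₃=4∈[2,6].
(2·2+1)(2·4+1)(2·4+1) = 405
Δ: 2! 2! 6! / 11! → 1/13860
sum: t=0:+1/192 t=1:−1/36 t=2:+1/192 = -5/288
3j²(2 4 4; 0 0 0) = Δ·Π!·Σ² = 20/693  (sign -1)
sum: t=2:+1/480 = 1/480
3j²(2 4 4; -2 -1 3) = Δ·Π!·Σ² = 3/110  (sign -1)
combine: 4πI² = 405·20/693·3/110 = 270/847
take √, sign +1: I = 0.15927046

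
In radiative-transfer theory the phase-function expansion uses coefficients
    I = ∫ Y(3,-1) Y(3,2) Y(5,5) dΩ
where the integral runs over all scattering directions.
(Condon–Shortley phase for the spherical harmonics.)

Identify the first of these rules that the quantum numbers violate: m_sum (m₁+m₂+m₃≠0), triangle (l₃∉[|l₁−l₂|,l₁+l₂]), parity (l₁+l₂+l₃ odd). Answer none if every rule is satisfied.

m_sum

Σmᵢ = 6  ✗
l₃∈[|l₁−l₂|,l₁+l₂]=[0,6], have l₃=5
Σlᵢ = 11 ⇒ odd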